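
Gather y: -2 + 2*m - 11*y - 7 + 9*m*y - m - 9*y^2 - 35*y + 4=m - 9*y^2 + y*(9*m - 46) - 5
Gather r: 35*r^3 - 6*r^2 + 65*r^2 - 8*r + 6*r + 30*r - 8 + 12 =35*r^3 + 59*r^2 + 28*r + 4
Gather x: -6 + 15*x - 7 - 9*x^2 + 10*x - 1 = -9*x^2 + 25*x - 14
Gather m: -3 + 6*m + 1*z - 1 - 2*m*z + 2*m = m*(8 - 2*z) + z - 4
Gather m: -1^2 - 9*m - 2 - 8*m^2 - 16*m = -8*m^2 - 25*m - 3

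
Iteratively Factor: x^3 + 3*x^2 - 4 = (x - 1)*(x^2 + 4*x + 4) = (x - 1)*(x + 2)*(x + 2)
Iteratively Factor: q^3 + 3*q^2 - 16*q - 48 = (q + 4)*(q^2 - q - 12) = (q + 3)*(q + 4)*(q - 4)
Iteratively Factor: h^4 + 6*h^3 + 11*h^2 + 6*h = (h + 2)*(h^3 + 4*h^2 + 3*h) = (h + 2)*(h + 3)*(h^2 + h) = h*(h + 2)*(h + 3)*(h + 1)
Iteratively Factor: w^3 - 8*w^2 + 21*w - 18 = (w - 3)*(w^2 - 5*w + 6) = (w - 3)^2*(w - 2)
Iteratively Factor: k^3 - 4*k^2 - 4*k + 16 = (k - 4)*(k^2 - 4) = (k - 4)*(k - 2)*(k + 2)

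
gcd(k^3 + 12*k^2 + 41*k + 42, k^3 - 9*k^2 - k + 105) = k + 3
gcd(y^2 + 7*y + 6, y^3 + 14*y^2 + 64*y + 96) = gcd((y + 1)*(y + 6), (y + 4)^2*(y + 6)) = y + 6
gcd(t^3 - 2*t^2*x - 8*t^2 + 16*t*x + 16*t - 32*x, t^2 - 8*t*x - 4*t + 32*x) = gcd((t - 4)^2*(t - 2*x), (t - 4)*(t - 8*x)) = t - 4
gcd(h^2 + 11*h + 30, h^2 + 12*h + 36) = h + 6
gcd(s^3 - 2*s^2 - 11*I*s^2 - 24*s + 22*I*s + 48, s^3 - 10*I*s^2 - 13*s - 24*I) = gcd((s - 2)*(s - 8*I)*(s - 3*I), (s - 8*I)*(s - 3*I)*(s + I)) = s^2 - 11*I*s - 24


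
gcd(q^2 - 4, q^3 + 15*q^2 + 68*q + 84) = q + 2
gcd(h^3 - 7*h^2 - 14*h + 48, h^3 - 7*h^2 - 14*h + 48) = h^3 - 7*h^2 - 14*h + 48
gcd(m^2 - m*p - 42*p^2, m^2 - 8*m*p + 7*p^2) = -m + 7*p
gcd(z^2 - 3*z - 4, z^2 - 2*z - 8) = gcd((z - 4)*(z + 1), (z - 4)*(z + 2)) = z - 4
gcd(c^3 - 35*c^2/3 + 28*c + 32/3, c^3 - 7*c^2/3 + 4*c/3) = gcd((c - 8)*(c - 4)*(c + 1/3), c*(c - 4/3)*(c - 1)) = 1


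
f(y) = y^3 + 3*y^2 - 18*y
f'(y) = 3*y^2 + 6*y - 18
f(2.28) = -13.59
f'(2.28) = 11.28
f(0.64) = -10.03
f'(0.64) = -12.93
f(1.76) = -16.94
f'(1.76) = 1.85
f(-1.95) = 39.09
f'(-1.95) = -18.29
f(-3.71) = 57.01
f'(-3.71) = 1.03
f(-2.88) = 52.84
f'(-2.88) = -10.40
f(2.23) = -14.13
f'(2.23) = 10.30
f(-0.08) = 1.46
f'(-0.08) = -18.46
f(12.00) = 1944.00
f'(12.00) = 486.00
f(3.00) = 0.00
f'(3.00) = 27.00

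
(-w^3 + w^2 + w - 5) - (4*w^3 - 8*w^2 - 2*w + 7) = -5*w^3 + 9*w^2 + 3*w - 12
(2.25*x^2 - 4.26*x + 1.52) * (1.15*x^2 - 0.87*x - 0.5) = 2.5875*x^4 - 6.8565*x^3 + 4.3292*x^2 + 0.8076*x - 0.76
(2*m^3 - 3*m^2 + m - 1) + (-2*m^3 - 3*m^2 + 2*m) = -6*m^2 + 3*m - 1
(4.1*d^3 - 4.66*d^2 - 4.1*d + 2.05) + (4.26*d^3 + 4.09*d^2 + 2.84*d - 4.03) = 8.36*d^3 - 0.57*d^2 - 1.26*d - 1.98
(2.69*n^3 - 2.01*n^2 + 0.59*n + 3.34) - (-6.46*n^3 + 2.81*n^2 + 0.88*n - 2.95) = 9.15*n^3 - 4.82*n^2 - 0.29*n + 6.29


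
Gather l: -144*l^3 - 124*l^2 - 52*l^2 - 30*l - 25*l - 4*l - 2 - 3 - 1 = -144*l^3 - 176*l^2 - 59*l - 6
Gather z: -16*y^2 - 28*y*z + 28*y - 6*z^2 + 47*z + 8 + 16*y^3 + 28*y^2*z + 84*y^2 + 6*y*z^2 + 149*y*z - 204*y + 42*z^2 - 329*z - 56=16*y^3 + 68*y^2 - 176*y + z^2*(6*y + 36) + z*(28*y^2 + 121*y - 282) - 48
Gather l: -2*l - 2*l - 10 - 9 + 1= -4*l - 18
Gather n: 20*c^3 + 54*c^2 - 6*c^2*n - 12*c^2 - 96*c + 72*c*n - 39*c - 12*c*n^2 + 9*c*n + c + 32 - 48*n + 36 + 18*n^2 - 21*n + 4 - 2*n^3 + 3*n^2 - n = 20*c^3 + 42*c^2 - 134*c - 2*n^3 + n^2*(21 - 12*c) + n*(-6*c^2 + 81*c - 70) + 72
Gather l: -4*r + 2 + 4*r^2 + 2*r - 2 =4*r^2 - 2*r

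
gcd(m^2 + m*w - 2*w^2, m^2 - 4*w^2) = m + 2*w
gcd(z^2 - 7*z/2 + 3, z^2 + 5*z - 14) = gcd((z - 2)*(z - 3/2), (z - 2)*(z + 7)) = z - 2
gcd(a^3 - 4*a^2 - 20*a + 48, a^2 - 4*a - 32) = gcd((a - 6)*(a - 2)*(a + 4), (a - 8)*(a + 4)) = a + 4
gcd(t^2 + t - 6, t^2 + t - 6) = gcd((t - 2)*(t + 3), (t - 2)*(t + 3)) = t^2 + t - 6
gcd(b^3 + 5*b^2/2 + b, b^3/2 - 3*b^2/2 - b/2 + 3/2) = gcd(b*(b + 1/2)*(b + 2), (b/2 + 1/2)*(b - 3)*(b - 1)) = 1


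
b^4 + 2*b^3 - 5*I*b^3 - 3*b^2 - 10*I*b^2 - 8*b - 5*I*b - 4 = (b + 1)^2*(b - 4*I)*(b - I)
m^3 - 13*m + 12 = (m - 3)*(m - 1)*(m + 4)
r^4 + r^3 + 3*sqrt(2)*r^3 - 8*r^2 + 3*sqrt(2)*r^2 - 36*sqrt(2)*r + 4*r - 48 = (r - 3)*(r + 4)*(r + sqrt(2))*(r + 2*sqrt(2))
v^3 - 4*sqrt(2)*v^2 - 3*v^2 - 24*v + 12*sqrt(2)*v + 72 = (v - 3)*(v - 6*sqrt(2))*(v + 2*sqrt(2))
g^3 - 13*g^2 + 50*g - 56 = (g - 7)*(g - 4)*(g - 2)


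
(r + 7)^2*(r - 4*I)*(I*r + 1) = I*r^4 + 5*r^3 + 14*I*r^3 + 70*r^2 + 45*I*r^2 + 245*r - 56*I*r - 196*I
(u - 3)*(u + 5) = u^2 + 2*u - 15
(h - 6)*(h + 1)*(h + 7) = h^3 + 2*h^2 - 41*h - 42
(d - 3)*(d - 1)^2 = d^3 - 5*d^2 + 7*d - 3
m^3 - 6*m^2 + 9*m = m*(m - 3)^2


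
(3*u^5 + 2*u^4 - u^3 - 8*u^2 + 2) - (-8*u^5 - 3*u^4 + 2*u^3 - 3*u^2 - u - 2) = 11*u^5 + 5*u^4 - 3*u^3 - 5*u^2 + u + 4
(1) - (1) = 0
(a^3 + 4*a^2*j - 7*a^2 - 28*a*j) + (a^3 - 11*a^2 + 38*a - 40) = 2*a^3 + 4*a^2*j - 18*a^2 - 28*a*j + 38*a - 40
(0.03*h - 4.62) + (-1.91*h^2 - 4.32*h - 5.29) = -1.91*h^2 - 4.29*h - 9.91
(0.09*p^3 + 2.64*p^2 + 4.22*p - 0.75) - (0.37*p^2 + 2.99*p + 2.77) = 0.09*p^3 + 2.27*p^2 + 1.23*p - 3.52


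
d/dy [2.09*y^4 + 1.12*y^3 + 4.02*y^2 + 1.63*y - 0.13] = 8.36*y^3 + 3.36*y^2 + 8.04*y + 1.63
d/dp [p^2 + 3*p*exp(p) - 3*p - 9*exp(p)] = 3*p*exp(p) + 2*p - 6*exp(p) - 3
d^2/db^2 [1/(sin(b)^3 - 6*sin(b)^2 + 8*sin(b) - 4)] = (-9*sin(b)^6 + 66*sin(b)^5 - 148*sin(b)^4 + 12*sin(b)^3 + 296*sin(b)^2 - 296*sin(b) + 80)/(sin(b)^3 - 6*sin(b)^2 + 8*sin(b) - 4)^3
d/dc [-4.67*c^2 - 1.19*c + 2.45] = -9.34*c - 1.19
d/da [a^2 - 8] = 2*a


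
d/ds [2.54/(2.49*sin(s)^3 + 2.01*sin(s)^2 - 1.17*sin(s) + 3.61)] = (-18.9738*sin(s)^2 - 10.2108*sin(s) + 2.9718)*cos(s)/(2.49*sin(s)^3 + 2.01*sin(s)^2 - 1.17*sin(s) + 3.61)^2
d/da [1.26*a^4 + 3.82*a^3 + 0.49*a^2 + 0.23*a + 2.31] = 5.04*a^3 + 11.46*a^2 + 0.98*a + 0.23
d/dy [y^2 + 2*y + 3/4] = 2*y + 2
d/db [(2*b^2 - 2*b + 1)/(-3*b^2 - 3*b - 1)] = (-12*b^2 + 2*b + 5)/(9*b^4 + 18*b^3 + 15*b^2 + 6*b + 1)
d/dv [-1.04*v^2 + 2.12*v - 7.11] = 2.12 - 2.08*v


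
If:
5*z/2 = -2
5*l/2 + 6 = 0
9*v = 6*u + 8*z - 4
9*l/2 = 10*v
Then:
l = -12/5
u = 17/150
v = -27/25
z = -4/5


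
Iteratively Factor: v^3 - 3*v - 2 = (v + 1)*(v^2 - v - 2) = (v - 2)*(v + 1)*(v + 1)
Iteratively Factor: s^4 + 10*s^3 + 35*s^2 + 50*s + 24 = (s + 2)*(s^3 + 8*s^2 + 19*s + 12) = (s + 2)*(s + 3)*(s^2 + 5*s + 4) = (s + 2)*(s + 3)*(s + 4)*(s + 1)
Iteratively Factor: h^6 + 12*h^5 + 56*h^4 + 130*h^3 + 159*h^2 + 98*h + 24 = (h + 1)*(h^5 + 11*h^4 + 45*h^3 + 85*h^2 + 74*h + 24) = (h + 1)*(h + 3)*(h^4 + 8*h^3 + 21*h^2 + 22*h + 8) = (h + 1)^2*(h + 3)*(h^3 + 7*h^2 + 14*h + 8) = (h + 1)^2*(h + 3)*(h + 4)*(h^2 + 3*h + 2) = (h + 1)^3*(h + 3)*(h + 4)*(h + 2)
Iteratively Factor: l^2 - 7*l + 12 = (l - 4)*(l - 3)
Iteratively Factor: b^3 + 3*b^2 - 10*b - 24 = (b - 3)*(b^2 + 6*b + 8) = (b - 3)*(b + 2)*(b + 4)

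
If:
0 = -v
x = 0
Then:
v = 0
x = 0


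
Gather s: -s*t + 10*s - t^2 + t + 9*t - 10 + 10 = s*(10 - t) - t^2 + 10*t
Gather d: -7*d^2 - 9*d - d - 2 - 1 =-7*d^2 - 10*d - 3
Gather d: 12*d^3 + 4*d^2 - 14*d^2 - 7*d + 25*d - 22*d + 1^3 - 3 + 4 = 12*d^3 - 10*d^2 - 4*d + 2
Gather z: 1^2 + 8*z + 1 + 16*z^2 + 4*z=16*z^2 + 12*z + 2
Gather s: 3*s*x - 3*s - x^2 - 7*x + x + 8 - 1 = s*(3*x - 3) - x^2 - 6*x + 7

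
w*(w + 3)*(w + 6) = w^3 + 9*w^2 + 18*w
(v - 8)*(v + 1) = v^2 - 7*v - 8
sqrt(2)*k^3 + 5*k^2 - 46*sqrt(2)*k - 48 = (k - 4*sqrt(2))*(k + 6*sqrt(2))*(sqrt(2)*k + 1)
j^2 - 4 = (j - 2)*(j + 2)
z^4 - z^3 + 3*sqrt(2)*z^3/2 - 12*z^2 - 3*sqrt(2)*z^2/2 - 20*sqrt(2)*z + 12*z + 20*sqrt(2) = (z - 1)*(z - 5*sqrt(2)/2)*(z + 2*sqrt(2))^2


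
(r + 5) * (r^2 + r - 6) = r^3 + 6*r^2 - r - 30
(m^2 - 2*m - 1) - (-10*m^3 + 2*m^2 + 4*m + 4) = 10*m^3 - m^2 - 6*m - 5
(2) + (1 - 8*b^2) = 3 - 8*b^2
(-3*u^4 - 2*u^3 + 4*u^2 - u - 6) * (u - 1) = -3*u^5 + u^4 + 6*u^3 - 5*u^2 - 5*u + 6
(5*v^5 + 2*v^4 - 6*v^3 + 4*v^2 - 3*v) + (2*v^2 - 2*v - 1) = 5*v^5 + 2*v^4 - 6*v^3 + 6*v^2 - 5*v - 1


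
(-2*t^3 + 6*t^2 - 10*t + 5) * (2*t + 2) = -4*t^4 + 8*t^3 - 8*t^2 - 10*t + 10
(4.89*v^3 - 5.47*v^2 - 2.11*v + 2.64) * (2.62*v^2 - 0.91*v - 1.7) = 12.8118*v^5 - 18.7813*v^4 - 8.8635*v^3 + 18.1359*v^2 + 1.1846*v - 4.488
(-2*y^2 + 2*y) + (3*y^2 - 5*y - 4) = y^2 - 3*y - 4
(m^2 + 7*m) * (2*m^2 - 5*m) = 2*m^4 + 9*m^3 - 35*m^2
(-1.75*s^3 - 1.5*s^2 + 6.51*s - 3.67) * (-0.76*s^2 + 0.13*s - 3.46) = 1.33*s^5 + 0.9125*s^4 + 0.9124*s^3 + 8.8255*s^2 - 23.0017*s + 12.6982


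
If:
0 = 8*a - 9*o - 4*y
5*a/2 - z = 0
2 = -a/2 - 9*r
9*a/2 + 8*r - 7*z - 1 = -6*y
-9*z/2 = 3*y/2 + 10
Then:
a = -385/526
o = -905/7101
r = -191/1052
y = -3715/3156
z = -1925/1052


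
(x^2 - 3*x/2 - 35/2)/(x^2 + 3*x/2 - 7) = (x - 5)/(x - 2)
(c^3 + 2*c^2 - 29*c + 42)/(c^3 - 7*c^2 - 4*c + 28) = (c^2 + 4*c - 21)/(c^2 - 5*c - 14)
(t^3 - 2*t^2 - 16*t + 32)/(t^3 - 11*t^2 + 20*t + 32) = (t^2 + 2*t - 8)/(t^2 - 7*t - 8)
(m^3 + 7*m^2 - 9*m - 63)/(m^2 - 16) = (m^3 + 7*m^2 - 9*m - 63)/(m^2 - 16)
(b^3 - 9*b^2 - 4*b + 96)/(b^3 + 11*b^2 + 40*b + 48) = (b^2 - 12*b + 32)/(b^2 + 8*b + 16)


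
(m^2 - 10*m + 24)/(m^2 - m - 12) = (m - 6)/(m + 3)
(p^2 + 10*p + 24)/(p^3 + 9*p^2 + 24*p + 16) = (p + 6)/(p^2 + 5*p + 4)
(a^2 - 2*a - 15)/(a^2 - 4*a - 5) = (a + 3)/(a + 1)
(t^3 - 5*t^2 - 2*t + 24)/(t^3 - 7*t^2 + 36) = (t - 4)/(t - 6)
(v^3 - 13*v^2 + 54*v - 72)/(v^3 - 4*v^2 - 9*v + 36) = (v - 6)/(v + 3)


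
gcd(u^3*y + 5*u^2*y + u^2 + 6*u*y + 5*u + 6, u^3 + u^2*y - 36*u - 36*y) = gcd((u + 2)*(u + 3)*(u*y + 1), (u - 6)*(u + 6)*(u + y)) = 1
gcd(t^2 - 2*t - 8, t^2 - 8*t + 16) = t - 4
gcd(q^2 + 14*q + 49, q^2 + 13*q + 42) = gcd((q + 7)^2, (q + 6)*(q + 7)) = q + 7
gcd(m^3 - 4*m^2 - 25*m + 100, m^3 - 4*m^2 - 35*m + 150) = m - 5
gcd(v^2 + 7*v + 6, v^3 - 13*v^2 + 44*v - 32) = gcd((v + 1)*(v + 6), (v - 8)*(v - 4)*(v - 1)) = 1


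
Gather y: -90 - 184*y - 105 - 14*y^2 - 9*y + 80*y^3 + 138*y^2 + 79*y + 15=80*y^3 + 124*y^2 - 114*y - 180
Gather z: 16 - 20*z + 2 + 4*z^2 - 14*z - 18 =4*z^2 - 34*z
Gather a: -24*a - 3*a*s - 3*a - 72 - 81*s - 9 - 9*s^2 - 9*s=a*(-3*s - 27) - 9*s^2 - 90*s - 81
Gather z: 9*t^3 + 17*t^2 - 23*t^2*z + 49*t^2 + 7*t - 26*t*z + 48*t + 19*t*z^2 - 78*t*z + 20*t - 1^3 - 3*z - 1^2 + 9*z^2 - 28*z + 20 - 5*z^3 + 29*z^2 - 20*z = 9*t^3 + 66*t^2 + 75*t - 5*z^3 + z^2*(19*t + 38) + z*(-23*t^2 - 104*t - 51) + 18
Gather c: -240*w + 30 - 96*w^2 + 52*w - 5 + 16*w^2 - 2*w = -80*w^2 - 190*w + 25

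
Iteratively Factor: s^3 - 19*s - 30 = (s + 2)*(s^2 - 2*s - 15) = (s + 2)*(s + 3)*(s - 5)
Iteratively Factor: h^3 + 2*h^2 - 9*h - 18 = (h + 3)*(h^2 - h - 6) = (h - 3)*(h + 3)*(h + 2)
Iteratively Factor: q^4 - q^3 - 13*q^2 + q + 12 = (q + 1)*(q^3 - 2*q^2 - 11*q + 12) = (q - 4)*(q + 1)*(q^2 + 2*q - 3) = (q - 4)*(q + 1)*(q + 3)*(q - 1)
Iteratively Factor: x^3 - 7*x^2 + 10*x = (x - 2)*(x^2 - 5*x) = x*(x - 2)*(x - 5)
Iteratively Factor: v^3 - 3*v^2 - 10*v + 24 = (v - 2)*(v^2 - v - 12) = (v - 2)*(v + 3)*(v - 4)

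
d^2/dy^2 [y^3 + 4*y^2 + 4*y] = 6*y + 8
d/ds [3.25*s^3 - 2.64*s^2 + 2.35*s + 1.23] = 9.75*s^2 - 5.28*s + 2.35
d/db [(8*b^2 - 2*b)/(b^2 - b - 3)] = 6*(-b^2 - 8*b + 1)/(b^4 - 2*b^3 - 5*b^2 + 6*b + 9)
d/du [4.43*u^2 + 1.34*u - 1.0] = 8.86*u + 1.34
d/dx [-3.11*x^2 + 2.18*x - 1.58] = 2.18 - 6.22*x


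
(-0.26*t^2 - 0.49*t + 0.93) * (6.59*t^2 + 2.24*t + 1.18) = -1.7134*t^4 - 3.8115*t^3 + 4.7243*t^2 + 1.505*t + 1.0974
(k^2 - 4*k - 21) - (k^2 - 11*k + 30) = 7*k - 51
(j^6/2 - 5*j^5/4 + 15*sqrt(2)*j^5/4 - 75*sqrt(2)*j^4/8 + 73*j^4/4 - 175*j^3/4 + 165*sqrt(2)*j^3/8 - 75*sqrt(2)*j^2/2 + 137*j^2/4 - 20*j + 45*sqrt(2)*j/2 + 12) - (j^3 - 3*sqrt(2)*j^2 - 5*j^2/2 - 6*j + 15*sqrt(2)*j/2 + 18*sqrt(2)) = j^6/2 - 5*j^5/4 + 15*sqrt(2)*j^5/4 - 75*sqrt(2)*j^4/8 + 73*j^4/4 - 179*j^3/4 + 165*sqrt(2)*j^3/8 - 69*sqrt(2)*j^2/2 + 147*j^2/4 - 14*j + 15*sqrt(2)*j - 18*sqrt(2) + 12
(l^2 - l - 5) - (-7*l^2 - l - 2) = 8*l^2 - 3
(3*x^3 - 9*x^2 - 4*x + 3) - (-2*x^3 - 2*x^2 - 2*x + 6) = 5*x^3 - 7*x^2 - 2*x - 3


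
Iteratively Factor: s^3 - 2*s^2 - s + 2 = (s - 1)*(s^2 - s - 2) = (s - 2)*(s - 1)*(s + 1)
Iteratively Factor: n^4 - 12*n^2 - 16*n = (n)*(n^3 - 12*n - 16) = n*(n + 2)*(n^2 - 2*n - 8) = n*(n - 4)*(n + 2)*(n + 2)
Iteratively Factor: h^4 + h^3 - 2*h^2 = (h - 1)*(h^3 + 2*h^2) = h*(h - 1)*(h^2 + 2*h) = h*(h - 1)*(h + 2)*(h)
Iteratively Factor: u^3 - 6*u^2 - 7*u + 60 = (u + 3)*(u^2 - 9*u + 20) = (u - 5)*(u + 3)*(u - 4)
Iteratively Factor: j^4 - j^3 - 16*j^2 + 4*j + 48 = (j - 4)*(j^3 + 3*j^2 - 4*j - 12) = (j - 4)*(j + 2)*(j^2 + j - 6) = (j - 4)*(j - 2)*(j + 2)*(j + 3)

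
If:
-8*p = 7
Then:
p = -7/8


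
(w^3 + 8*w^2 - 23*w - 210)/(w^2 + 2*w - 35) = w + 6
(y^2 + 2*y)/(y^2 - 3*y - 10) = y/(y - 5)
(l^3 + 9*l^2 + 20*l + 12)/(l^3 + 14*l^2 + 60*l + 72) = (l + 1)/(l + 6)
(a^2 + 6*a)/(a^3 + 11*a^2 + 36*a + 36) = a/(a^2 + 5*a + 6)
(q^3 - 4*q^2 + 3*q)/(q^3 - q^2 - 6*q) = (q - 1)/(q + 2)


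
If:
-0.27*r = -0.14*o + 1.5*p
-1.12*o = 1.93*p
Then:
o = 0.267203363757563*r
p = -0.155061019382627*r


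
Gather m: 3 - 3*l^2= 3 - 3*l^2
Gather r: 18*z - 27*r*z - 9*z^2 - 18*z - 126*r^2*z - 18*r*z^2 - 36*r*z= -126*r^2*z + r*(-18*z^2 - 63*z) - 9*z^2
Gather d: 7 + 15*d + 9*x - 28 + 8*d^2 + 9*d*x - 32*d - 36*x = 8*d^2 + d*(9*x - 17) - 27*x - 21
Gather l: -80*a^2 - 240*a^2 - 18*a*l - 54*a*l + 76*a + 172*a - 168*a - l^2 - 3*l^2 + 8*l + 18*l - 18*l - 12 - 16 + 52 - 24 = -320*a^2 + 80*a - 4*l^2 + l*(8 - 72*a)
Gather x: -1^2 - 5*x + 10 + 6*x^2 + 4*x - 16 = 6*x^2 - x - 7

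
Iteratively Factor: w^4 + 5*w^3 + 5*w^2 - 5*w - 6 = (w + 2)*(w^3 + 3*w^2 - w - 3) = (w + 1)*(w + 2)*(w^2 + 2*w - 3) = (w - 1)*(w + 1)*(w + 2)*(w + 3)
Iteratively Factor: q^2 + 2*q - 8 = (q - 2)*(q + 4)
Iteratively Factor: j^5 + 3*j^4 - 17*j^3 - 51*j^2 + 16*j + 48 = (j + 3)*(j^4 - 17*j^2 + 16) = (j - 1)*(j + 3)*(j^3 + j^2 - 16*j - 16) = (j - 1)*(j + 3)*(j + 4)*(j^2 - 3*j - 4) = (j - 4)*(j - 1)*(j + 3)*(j + 4)*(j + 1)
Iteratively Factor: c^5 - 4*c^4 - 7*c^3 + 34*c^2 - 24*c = (c)*(c^4 - 4*c^3 - 7*c^2 + 34*c - 24) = c*(c - 1)*(c^3 - 3*c^2 - 10*c + 24) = c*(c - 2)*(c - 1)*(c^2 - c - 12) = c*(c - 2)*(c - 1)*(c + 3)*(c - 4)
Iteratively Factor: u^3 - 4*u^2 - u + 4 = (u - 4)*(u^2 - 1) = (u - 4)*(u - 1)*(u + 1)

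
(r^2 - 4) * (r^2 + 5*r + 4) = r^4 + 5*r^3 - 20*r - 16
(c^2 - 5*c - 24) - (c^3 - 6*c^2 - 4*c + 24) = -c^3 + 7*c^2 - c - 48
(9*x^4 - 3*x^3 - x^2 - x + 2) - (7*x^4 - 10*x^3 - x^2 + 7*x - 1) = 2*x^4 + 7*x^3 - 8*x + 3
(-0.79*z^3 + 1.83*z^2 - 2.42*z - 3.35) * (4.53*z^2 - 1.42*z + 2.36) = -3.5787*z^5 + 9.4117*z^4 - 15.4256*z^3 - 7.4203*z^2 - 0.9542*z - 7.906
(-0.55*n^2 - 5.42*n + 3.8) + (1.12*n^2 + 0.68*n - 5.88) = 0.57*n^2 - 4.74*n - 2.08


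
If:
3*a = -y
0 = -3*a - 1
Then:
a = -1/3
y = 1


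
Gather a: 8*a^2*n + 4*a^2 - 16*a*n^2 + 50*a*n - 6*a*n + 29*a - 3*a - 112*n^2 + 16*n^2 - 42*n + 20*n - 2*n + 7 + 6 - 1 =a^2*(8*n + 4) + a*(-16*n^2 + 44*n + 26) - 96*n^2 - 24*n + 12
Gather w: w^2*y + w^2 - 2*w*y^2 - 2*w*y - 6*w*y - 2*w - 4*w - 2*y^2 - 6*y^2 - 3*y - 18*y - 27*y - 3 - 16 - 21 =w^2*(y + 1) + w*(-2*y^2 - 8*y - 6) - 8*y^2 - 48*y - 40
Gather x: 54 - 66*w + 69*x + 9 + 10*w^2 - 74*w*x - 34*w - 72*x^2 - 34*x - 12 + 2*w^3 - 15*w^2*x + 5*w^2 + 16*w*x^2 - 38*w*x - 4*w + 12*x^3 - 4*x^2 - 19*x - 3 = 2*w^3 + 15*w^2 - 104*w + 12*x^3 + x^2*(16*w - 76) + x*(-15*w^2 - 112*w + 16) + 48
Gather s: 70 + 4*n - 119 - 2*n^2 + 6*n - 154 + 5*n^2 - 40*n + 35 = 3*n^2 - 30*n - 168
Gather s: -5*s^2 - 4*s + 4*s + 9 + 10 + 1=20 - 5*s^2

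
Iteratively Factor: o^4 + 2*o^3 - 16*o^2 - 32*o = (o - 4)*(o^3 + 6*o^2 + 8*o) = (o - 4)*(o + 4)*(o^2 + 2*o) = (o - 4)*(o + 2)*(o + 4)*(o)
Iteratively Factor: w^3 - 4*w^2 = (w)*(w^2 - 4*w) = w*(w - 4)*(w)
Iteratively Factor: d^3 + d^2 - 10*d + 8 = (d - 2)*(d^2 + 3*d - 4) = (d - 2)*(d - 1)*(d + 4)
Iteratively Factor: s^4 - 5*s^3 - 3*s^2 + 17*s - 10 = (s - 1)*(s^3 - 4*s^2 - 7*s + 10) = (s - 1)^2*(s^2 - 3*s - 10) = (s - 5)*(s - 1)^2*(s + 2)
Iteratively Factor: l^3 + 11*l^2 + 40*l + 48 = (l + 3)*(l^2 + 8*l + 16) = (l + 3)*(l + 4)*(l + 4)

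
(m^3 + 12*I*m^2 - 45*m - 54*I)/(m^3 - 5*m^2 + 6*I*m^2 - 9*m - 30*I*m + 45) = (m + 6*I)/(m - 5)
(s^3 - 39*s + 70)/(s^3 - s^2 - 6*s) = (-s^3 + 39*s - 70)/(s*(-s^2 + s + 6))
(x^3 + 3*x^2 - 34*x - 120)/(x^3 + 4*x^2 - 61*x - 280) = (x^2 - 2*x - 24)/(x^2 - x - 56)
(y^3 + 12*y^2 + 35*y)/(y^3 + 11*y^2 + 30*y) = (y + 7)/(y + 6)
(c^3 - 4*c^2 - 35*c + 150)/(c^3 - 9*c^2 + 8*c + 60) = (c^2 + c - 30)/(c^2 - 4*c - 12)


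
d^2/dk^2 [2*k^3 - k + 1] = 12*k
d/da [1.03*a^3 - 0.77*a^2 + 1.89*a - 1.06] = 3.09*a^2 - 1.54*a + 1.89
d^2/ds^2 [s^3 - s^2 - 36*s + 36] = 6*s - 2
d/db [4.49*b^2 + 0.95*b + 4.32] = 8.98*b + 0.95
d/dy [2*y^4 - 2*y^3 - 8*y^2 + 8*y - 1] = 8*y^3 - 6*y^2 - 16*y + 8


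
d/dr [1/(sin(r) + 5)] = -cos(r)/(sin(r) + 5)^2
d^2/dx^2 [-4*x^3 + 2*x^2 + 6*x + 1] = 4 - 24*x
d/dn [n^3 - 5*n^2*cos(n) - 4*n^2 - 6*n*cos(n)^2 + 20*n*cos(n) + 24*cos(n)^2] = 5*n^2*sin(n) + 3*n^2 - 20*n*sin(n) + 6*n*sin(2*n) - 10*n*cos(n) - 8*n - 24*sin(2*n) - 6*cos(n)^2 + 20*cos(n)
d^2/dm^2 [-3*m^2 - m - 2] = -6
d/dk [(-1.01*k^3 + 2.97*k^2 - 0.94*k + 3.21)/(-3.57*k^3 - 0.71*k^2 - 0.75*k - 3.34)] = (11.32*k^4 - 5.1966*k^3 + 41.6044*k^2 - 15.2814*k + 5.5471)/(12.7449*k^6 + 5.0694*k^5 + 5.8591*k^4 + 24.9126*k^3 + 5.3053*k^2 + 5.01*k + 11.1556)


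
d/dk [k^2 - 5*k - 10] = 2*k - 5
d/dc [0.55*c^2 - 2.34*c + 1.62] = 1.1*c - 2.34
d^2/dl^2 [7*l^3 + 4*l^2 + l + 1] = 42*l + 8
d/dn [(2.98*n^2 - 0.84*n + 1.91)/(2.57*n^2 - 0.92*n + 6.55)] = (-0.5828*n^2 + 29.2206*n - 3.7448)/(6.6049*n^4 - 4.7288*n^3 + 34.5134*n^2 - 12.052*n + 42.9025)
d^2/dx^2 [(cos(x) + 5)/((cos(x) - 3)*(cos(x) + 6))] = (-17*(1 - cos(x)^2)^2 - cos(x)^5 - 151*cos(x)^3 - 463*cos(x)^2 - 396*cos(x) + 395)/((cos(x) - 3)^3*(cos(x) + 6)^3)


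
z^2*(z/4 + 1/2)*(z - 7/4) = z^4/4 + z^3/16 - 7*z^2/8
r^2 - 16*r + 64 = (r - 8)^2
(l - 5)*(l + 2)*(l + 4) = l^3 + l^2 - 22*l - 40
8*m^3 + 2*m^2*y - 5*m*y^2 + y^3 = (-4*m + y)*(-2*m + y)*(m + y)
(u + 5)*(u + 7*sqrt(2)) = u^2 + 5*u + 7*sqrt(2)*u + 35*sqrt(2)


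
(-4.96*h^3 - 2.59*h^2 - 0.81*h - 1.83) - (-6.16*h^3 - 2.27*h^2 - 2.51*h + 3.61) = 1.2*h^3 - 0.32*h^2 + 1.7*h - 5.44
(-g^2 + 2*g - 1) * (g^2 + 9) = -g^4 + 2*g^3 - 10*g^2 + 18*g - 9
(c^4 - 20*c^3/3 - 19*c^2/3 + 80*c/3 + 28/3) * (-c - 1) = -c^5 + 17*c^4/3 + 13*c^3 - 61*c^2/3 - 36*c - 28/3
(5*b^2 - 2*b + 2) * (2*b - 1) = 10*b^3 - 9*b^2 + 6*b - 2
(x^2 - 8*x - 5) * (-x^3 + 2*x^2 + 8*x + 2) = -x^5 + 10*x^4 - 3*x^3 - 72*x^2 - 56*x - 10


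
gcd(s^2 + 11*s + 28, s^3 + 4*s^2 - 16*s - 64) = s + 4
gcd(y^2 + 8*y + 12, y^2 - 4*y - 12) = y + 2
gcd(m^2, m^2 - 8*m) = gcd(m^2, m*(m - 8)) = m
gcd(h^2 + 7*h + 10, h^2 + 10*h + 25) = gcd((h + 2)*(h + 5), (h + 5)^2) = h + 5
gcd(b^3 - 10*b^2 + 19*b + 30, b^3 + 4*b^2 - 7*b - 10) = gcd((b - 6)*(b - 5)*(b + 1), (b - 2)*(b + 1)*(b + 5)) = b + 1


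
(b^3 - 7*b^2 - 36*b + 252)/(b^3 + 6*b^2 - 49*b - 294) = (b - 6)/(b + 7)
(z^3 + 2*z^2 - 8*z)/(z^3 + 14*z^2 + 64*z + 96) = z*(z - 2)/(z^2 + 10*z + 24)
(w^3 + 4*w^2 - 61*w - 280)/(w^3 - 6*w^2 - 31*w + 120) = (w + 7)/(w - 3)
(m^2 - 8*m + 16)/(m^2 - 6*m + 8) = (m - 4)/(m - 2)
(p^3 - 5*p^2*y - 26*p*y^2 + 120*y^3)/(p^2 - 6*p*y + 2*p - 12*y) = (p^2 + p*y - 20*y^2)/(p + 2)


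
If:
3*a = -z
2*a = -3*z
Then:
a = 0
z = 0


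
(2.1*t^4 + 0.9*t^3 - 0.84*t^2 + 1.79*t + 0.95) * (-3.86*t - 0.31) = -8.106*t^5 - 4.125*t^4 + 2.9634*t^3 - 6.649*t^2 - 4.2219*t - 0.2945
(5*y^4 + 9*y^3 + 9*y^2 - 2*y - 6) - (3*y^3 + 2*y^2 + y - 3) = 5*y^4 + 6*y^3 + 7*y^2 - 3*y - 3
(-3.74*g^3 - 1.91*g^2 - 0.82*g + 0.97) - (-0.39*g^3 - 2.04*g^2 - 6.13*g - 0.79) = -3.35*g^3 + 0.13*g^2 + 5.31*g + 1.76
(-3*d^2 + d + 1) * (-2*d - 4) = 6*d^3 + 10*d^2 - 6*d - 4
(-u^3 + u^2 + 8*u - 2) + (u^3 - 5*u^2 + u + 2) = -4*u^2 + 9*u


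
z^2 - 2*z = z*(z - 2)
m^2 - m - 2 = (m - 2)*(m + 1)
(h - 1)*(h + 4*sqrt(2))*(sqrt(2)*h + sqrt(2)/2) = sqrt(2)*h^3 - sqrt(2)*h^2/2 + 8*h^2 - 4*h - sqrt(2)*h/2 - 4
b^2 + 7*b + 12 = (b + 3)*(b + 4)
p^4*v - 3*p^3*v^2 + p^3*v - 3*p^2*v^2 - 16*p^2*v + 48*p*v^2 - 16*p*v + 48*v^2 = (p - 4)*(p + 4)*(p - 3*v)*(p*v + v)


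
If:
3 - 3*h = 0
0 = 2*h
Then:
No Solution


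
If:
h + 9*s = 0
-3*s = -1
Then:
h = -3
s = 1/3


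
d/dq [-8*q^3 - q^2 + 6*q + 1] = -24*q^2 - 2*q + 6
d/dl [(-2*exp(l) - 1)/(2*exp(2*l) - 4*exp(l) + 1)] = (4*exp(2*l) + 4*exp(l) - 6)*exp(l)/(4*exp(4*l) - 16*exp(3*l) + 20*exp(2*l) - 8*exp(l) + 1)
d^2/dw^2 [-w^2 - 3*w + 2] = -2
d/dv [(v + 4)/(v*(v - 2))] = (-v^2 - 8*v + 8)/(v^2*(v^2 - 4*v + 4))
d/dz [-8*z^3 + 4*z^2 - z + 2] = -24*z^2 + 8*z - 1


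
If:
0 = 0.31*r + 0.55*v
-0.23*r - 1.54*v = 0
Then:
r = 0.00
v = 0.00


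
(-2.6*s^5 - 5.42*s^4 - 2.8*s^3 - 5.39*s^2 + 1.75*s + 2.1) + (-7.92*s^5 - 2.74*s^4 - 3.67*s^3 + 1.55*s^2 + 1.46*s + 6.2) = -10.52*s^5 - 8.16*s^4 - 6.47*s^3 - 3.84*s^2 + 3.21*s + 8.3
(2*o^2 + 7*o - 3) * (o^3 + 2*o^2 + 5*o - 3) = 2*o^5 + 11*o^4 + 21*o^3 + 23*o^2 - 36*o + 9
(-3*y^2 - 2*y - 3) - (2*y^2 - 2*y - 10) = 7 - 5*y^2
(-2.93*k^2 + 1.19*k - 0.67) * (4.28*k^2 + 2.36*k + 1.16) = -12.5404*k^4 - 1.8216*k^3 - 3.458*k^2 - 0.2008*k - 0.7772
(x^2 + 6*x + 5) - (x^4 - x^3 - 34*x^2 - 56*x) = -x^4 + x^3 + 35*x^2 + 62*x + 5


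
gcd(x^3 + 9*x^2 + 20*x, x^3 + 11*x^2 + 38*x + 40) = x^2 + 9*x + 20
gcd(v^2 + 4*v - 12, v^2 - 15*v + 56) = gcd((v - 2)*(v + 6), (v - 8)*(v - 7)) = 1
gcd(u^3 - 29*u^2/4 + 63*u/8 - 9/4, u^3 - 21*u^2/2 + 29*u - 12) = u^2 - 13*u/2 + 3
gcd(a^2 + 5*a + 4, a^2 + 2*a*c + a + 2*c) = a + 1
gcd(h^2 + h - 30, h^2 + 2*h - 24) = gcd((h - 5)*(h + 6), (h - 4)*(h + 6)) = h + 6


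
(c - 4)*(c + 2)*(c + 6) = c^3 + 4*c^2 - 20*c - 48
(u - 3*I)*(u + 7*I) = u^2 + 4*I*u + 21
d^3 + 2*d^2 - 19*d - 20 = (d - 4)*(d + 1)*(d + 5)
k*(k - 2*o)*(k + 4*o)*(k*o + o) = k^4*o + 2*k^3*o^2 + k^3*o - 8*k^2*o^3 + 2*k^2*o^2 - 8*k*o^3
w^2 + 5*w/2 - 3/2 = (w - 1/2)*(w + 3)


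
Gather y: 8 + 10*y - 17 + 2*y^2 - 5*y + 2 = 2*y^2 + 5*y - 7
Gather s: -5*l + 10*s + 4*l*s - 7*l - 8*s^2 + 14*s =-12*l - 8*s^2 + s*(4*l + 24)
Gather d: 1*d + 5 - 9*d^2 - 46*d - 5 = -9*d^2 - 45*d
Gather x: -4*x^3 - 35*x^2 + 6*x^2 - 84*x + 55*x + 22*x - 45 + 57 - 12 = -4*x^3 - 29*x^2 - 7*x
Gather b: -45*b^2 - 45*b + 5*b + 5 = -45*b^2 - 40*b + 5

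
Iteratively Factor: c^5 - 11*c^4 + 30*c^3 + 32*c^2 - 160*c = (c)*(c^4 - 11*c^3 + 30*c^2 + 32*c - 160) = c*(c - 4)*(c^3 - 7*c^2 + 2*c + 40) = c*(c - 5)*(c - 4)*(c^2 - 2*c - 8) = c*(c - 5)*(c - 4)^2*(c + 2)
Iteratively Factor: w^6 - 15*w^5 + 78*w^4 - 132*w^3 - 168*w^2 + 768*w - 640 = (w - 2)*(w^5 - 13*w^4 + 52*w^3 - 28*w^2 - 224*w + 320) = (w - 2)*(w + 2)*(w^4 - 15*w^3 + 82*w^2 - 192*w + 160) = (w - 2)^2*(w + 2)*(w^3 - 13*w^2 + 56*w - 80) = (w - 4)*(w - 2)^2*(w + 2)*(w^2 - 9*w + 20) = (w - 5)*(w - 4)*(w - 2)^2*(w + 2)*(w - 4)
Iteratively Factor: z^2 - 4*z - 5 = (z + 1)*(z - 5)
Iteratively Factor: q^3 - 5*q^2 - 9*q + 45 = (q + 3)*(q^2 - 8*q + 15) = (q - 3)*(q + 3)*(q - 5)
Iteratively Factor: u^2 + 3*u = (u + 3)*(u)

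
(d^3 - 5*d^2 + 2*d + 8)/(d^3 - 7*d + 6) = (d^2 - 3*d - 4)/(d^2 + 2*d - 3)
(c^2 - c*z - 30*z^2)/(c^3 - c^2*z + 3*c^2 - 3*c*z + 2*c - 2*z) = (c^2 - c*z - 30*z^2)/(c^3 - c^2*z + 3*c^2 - 3*c*z + 2*c - 2*z)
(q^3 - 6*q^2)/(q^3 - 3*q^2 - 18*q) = q/(q + 3)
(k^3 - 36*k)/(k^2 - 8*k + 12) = k*(k + 6)/(k - 2)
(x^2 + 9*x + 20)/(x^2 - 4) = (x^2 + 9*x + 20)/(x^2 - 4)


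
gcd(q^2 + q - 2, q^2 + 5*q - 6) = q - 1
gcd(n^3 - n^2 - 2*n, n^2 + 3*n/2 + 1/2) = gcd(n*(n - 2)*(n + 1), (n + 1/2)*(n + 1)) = n + 1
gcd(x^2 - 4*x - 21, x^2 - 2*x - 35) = x - 7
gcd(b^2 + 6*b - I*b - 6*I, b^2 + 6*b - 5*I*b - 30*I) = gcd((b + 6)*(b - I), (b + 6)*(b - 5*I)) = b + 6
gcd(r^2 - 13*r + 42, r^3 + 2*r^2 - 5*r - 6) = 1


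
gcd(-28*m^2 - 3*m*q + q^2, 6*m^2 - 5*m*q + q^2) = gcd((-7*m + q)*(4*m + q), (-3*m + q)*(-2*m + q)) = 1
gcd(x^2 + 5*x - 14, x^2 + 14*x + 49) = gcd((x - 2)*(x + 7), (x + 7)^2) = x + 7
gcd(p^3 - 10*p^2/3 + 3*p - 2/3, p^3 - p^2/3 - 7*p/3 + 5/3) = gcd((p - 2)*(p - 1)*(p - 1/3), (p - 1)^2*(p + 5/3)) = p - 1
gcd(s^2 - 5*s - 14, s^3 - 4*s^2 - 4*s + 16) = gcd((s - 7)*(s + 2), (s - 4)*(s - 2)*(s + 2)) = s + 2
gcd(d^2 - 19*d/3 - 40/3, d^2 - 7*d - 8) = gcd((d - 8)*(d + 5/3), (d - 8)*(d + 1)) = d - 8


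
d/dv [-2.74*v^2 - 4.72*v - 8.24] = -5.48*v - 4.72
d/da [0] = 0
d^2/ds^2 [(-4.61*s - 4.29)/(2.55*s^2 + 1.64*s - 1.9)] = (-(4.61*s + 4.29)*(5.1*s + 1.64)*(10.2*s + 3.28) + (70.533*s + 36.9998)*(2.55*s^2 + 1.64*s - 1.9))/(2.55*s^2 + 1.64*s - 1.9)^3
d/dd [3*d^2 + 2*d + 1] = 6*d + 2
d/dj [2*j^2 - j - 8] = 4*j - 1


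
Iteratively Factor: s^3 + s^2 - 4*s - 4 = (s + 1)*(s^2 - 4) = (s + 1)*(s + 2)*(s - 2)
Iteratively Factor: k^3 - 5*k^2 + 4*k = (k)*(k^2 - 5*k + 4) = k*(k - 1)*(k - 4)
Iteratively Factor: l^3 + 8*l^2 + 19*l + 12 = (l + 1)*(l^2 + 7*l + 12) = (l + 1)*(l + 4)*(l + 3)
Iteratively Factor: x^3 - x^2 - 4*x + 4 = (x - 1)*(x^2 - 4) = (x - 2)*(x - 1)*(x + 2)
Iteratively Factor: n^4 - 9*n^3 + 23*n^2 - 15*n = (n)*(n^3 - 9*n^2 + 23*n - 15) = n*(n - 5)*(n^2 - 4*n + 3) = n*(n - 5)*(n - 3)*(n - 1)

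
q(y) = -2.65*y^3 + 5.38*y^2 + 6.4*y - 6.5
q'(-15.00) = -1943.75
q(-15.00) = 10051.75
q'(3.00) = -32.87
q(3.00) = -10.43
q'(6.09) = -222.92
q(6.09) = -366.54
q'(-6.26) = -372.50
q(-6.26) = 814.35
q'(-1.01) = -12.58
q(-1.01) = -4.75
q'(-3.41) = -122.73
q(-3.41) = 139.31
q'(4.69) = -118.00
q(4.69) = -131.52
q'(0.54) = 9.89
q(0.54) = -1.89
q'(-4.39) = -194.05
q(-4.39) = 293.29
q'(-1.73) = -36.01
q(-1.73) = 12.25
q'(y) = -7.95*y^2 + 10.76*y + 6.4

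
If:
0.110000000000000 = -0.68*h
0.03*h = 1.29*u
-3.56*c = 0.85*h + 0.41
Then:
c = -0.08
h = -0.16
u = -0.00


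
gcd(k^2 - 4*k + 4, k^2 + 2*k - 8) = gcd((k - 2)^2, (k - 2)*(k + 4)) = k - 2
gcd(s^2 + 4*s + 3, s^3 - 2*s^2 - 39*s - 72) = s + 3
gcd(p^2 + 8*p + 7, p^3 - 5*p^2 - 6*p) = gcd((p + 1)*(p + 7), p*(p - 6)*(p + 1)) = p + 1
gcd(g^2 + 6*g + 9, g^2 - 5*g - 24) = g + 3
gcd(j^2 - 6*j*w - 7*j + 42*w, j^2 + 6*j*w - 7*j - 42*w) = j - 7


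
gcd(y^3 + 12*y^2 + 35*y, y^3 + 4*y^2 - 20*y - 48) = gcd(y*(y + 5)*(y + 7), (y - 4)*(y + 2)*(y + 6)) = 1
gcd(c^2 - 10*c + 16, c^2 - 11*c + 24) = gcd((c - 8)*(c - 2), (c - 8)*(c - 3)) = c - 8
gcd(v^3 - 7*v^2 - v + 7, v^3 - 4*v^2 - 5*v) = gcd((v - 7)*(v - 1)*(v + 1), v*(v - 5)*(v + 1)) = v + 1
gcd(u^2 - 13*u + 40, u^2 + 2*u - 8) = 1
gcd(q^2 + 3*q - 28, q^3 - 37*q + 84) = q^2 + 3*q - 28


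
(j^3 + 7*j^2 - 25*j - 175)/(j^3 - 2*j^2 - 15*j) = (j^2 + 12*j + 35)/(j*(j + 3))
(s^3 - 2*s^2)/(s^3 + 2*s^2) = (s - 2)/(s + 2)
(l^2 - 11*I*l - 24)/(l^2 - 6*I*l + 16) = (l - 3*I)/(l + 2*I)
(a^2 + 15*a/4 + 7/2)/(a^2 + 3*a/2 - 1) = (4*a + 7)/(2*(2*a - 1))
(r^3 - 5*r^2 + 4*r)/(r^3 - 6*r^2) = (r^2 - 5*r + 4)/(r*(r - 6))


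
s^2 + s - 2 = (s - 1)*(s + 2)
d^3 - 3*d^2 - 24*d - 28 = (d - 7)*(d + 2)^2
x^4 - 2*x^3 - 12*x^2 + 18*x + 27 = (x - 3)^2*(x + 1)*(x + 3)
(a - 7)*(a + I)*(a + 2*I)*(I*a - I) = I*a^4 - 3*a^3 - 8*I*a^3 + 24*a^2 + 5*I*a^2 - 21*a + 16*I*a - 14*I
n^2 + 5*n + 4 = (n + 1)*(n + 4)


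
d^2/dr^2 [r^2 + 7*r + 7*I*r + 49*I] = 2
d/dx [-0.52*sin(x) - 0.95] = -0.52*cos(x)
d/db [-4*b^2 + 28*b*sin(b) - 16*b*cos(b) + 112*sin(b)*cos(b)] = 16*b*sin(b) + 28*b*cos(b) - 8*b + 28*sin(b) - 16*cos(b) + 112*cos(2*b)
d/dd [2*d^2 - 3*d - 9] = 4*d - 3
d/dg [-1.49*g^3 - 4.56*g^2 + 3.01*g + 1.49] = -4.47*g^2 - 9.12*g + 3.01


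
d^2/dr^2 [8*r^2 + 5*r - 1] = 16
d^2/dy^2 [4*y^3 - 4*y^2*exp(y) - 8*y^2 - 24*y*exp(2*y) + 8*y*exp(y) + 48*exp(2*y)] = -4*y^2*exp(y) - 96*y*exp(2*y) - 8*y*exp(y) + 24*y + 96*exp(2*y) + 8*exp(y) - 16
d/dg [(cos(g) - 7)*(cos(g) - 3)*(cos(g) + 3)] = (-3*cos(g)^2 + 14*cos(g) + 9)*sin(g)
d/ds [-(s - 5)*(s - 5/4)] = 25/4 - 2*s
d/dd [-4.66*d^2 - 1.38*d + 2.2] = -9.32*d - 1.38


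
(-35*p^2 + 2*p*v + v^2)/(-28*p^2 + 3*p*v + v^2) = (5*p - v)/(4*p - v)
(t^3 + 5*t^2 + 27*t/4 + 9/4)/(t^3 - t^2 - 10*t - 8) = (t^3 + 5*t^2 + 27*t/4 + 9/4)/(t^3 - t^2 - 10*t - 8)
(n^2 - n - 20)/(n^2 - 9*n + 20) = (n + 4)/(n - 4)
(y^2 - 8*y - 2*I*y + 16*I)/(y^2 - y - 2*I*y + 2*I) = (y - 8)/(y - 1)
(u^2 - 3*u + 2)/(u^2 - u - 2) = (u - 1)/(u + 1)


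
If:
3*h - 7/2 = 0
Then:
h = 7/6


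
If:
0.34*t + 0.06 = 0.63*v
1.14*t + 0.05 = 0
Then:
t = -0.04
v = 0.07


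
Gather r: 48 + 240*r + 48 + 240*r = 480*r + 96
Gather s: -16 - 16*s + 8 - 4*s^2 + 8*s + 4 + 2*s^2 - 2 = -2*s^2 - 8*s - 6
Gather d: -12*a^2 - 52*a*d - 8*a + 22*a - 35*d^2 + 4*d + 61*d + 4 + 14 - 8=-12*a^2 + 14*a - 35*d^2 + d*(65 - 52*a) + 10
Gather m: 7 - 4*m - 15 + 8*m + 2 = 4*m - 6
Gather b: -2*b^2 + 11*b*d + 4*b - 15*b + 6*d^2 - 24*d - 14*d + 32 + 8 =-2*b^2 + b*(11*d - 11) + 6*d^2 - 38*d + 40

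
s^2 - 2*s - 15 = (s - 5)*(s + 3)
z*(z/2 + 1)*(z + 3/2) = z^3/2 + 7*z^2/4 + 3*z/2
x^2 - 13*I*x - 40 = (x - 8*I)*(x - 5*I)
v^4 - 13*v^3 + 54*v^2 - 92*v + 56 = (v - 7)*(v - 2)^3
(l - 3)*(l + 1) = l^2 - 2*l - 3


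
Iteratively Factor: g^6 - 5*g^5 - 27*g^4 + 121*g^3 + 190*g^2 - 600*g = (g + 3)*(g^5 - 8*g^4 - 3*g^3 + 130*g^2 - 200*g) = (g - 5)*(g + 3)*(g^4 - 3*g^3 - 18*g^2 + 40*g) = (g - 5)*(g + 3)*(g + 4)*(g^3 - 7*g^2 + 10*g) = (g - 5)^2*(g + 3)*(g + 4)*(g^2 - 2*g) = g*(g - 5)^2*(g + 3)*(g + 4)*(g - 2)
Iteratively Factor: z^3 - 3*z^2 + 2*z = (z - 1)*(z^2 - 2*z) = z*(z - 1)*(z - 2)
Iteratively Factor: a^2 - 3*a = (a)*(a - 3)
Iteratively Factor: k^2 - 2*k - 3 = (k + 1)*(k - 3)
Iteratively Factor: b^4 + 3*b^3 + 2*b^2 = (b + 2)*(b^3 + b^2) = b*(b + 2)*(b^2 + b) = b^2*(b + 2)*(b + 1)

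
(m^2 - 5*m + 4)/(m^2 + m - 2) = (m - 4)/(m + 2)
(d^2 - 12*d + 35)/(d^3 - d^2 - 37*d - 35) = (d - 5)/(d^2 + 6*d + 5)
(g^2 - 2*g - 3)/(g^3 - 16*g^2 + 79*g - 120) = (g + 1)/(g^2 - 13*g + 40)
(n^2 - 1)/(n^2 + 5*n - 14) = (n^2 - 1)/(n^2 + 5*n - 14)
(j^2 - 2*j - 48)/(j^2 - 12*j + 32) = (j + 6)/(j - 4)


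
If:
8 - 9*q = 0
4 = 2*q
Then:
No Solution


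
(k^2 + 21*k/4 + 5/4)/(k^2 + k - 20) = (k + 1/4)/(k - 4)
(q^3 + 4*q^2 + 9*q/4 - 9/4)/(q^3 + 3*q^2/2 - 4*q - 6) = (2*q^2 + 5*q - 3)/(2*(q^2 - 4))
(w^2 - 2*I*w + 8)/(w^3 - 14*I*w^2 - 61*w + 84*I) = (w + 2*I)/(w^2 - 10*I*w - 21)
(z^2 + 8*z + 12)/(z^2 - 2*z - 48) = (z + 2)/(z - 8)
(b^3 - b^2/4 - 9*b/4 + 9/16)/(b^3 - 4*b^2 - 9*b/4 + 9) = (b - 1/4)/(b - 4)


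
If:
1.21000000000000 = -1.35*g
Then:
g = -0.90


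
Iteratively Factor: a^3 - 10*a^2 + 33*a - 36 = (a - 3)*(a^2 - 7*a + 12) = (a - 3)^2*(a - 4)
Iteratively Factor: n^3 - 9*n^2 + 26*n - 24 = (n - 4)*(n^2 - 5*n + 6) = (n - 4)*(n - 2)*(n - 3)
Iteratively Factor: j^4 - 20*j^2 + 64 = (j - 2)*(j^3 + 2*j^2 - 16*j - 32) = (j - 4)*(j - 2)*(j^2 + 6*j + 8) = (j - 4)*(j - 2)*(j + 2)*(j + 4)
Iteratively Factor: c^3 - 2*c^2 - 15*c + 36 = (c - 3)*(c^2 + c - 12) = (c - 3)^2*(c + 4)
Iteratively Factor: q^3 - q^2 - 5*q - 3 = (q - 3)*(q^2 + 2*q + 1) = (q - 3)*(q + 1)*(q + 1)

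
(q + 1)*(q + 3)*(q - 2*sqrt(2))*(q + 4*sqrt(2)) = q^4 + 2*sqrt(2)*q^3 + 4*q^3 - 13*q^2 + 8*sqrt(2)*q^2 - 64*q + 6*sqrt(2)*q - 48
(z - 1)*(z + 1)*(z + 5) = z^3 + 5*z^2 - z - 5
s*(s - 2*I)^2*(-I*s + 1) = -I*s^4 - 3*s^3 - 4*s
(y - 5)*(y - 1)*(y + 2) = y^3 - 4*y^2 - 7*y + 10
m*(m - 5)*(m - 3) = m^3 - 8*m^2 + 15*m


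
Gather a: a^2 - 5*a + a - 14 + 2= a^2 - 4*a - 12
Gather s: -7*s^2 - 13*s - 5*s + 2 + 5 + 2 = -7*s^2 - 18*s + 9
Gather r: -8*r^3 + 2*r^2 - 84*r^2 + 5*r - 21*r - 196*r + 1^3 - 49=-8*r^3 - 82*r^2 - 212*r - 48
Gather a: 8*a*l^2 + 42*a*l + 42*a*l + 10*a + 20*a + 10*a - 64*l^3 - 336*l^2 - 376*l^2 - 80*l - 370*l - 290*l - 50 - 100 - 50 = a*(8*l^2 + 84*l + 40) - 64*l^3 - 712*l^2 - 740*l - 200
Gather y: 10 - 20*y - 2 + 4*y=8 - 16*y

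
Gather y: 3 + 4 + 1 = 8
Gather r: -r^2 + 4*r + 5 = -r^2 + 4*r + 5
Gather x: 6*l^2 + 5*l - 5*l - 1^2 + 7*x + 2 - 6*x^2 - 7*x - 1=6*l^2 - 6*x^2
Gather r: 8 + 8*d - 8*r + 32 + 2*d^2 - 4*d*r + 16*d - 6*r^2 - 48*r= 2*d^2 + 24*d - 6*r^2 + r*(-4*d - 56) + 40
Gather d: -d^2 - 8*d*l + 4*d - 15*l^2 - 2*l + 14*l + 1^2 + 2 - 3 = -d^2 + d*(4 - 8*l) - 15*l^2 + 12*l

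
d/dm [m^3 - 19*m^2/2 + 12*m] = 3*m^2 - 19*m + 12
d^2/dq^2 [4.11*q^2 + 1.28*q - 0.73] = 8.22000000000000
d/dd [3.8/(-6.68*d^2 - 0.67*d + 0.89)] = (50.768*d + 2.546)/(6.68*d^2 + 0.67*d - 0.89)^2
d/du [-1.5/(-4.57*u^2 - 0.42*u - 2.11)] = (-13.71*u - 0.63)/(4.57*u^2 + 0.42*u + 2.11)^2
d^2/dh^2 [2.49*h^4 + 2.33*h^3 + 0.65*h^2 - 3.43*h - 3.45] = 29.88*h^2 + 13.98*h + 1.3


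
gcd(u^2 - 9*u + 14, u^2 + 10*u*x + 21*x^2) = 1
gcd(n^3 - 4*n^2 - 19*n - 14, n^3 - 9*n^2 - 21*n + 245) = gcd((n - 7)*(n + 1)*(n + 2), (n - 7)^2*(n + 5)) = n - 7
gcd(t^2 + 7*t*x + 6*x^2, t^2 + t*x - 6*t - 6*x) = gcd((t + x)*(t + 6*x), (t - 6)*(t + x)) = t + x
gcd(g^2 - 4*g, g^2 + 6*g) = g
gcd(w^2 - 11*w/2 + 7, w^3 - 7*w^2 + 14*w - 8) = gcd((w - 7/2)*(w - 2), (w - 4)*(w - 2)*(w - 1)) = w - 2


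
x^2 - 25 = (x - 5)*(x + 5)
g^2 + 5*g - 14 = (g - 2)*(g + 7)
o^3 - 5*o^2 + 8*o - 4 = (o - 2)^2*(o - 1)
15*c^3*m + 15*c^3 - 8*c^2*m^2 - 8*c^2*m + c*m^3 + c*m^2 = (-5*c + m)*(-3*c + m)*(c*m + c)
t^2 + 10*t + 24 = (t + 4)*(t + 6)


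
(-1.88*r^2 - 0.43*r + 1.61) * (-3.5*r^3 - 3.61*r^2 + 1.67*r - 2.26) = 6.58*r^5 + 8.2918*r^4 - 7.2223*r^3 - 2.2814*r^2 + 3.6605*r - 3.6386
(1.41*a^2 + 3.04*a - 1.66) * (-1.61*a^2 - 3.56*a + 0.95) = -2.2701*a^4 - 9.914*a^3 - 6.8103*a^2 + 8.7976*a - 1.577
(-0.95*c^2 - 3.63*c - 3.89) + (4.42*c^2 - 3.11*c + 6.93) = 3.47*c^2 - 6.74*c + 3.04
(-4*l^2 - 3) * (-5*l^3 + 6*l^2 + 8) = 20*l^5 - 24*l^4 + 15*l^3 - 50*l^2 - 24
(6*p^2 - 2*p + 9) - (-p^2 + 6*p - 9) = 7*p^2 - 8*p + 18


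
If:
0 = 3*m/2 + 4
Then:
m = -8/3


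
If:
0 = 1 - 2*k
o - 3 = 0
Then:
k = 1/2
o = 3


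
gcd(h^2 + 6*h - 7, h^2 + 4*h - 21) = h + 7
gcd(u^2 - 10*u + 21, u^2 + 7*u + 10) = 1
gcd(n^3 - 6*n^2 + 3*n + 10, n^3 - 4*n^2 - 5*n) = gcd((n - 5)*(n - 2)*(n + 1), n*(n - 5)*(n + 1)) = n^2 - 4*n - 5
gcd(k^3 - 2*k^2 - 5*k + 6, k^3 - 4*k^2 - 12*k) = k + 2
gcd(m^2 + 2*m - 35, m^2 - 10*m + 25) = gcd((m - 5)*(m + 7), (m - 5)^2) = m - 5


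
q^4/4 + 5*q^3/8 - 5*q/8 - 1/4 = (q/4 + 1/2)*(q - 1)*(q + 1/2)*(q + 1)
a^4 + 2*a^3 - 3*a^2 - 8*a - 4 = (a - 2)*(a + 1)^2*(a + 2)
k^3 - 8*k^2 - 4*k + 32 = (k - 8)*(k - 2)*(k + 2)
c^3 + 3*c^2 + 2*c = c*(c + 1)*(c + 2)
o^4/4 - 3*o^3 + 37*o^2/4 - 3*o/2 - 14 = (o/4 + 1/4)*(o - 7)*(o - 4)*(o - 2)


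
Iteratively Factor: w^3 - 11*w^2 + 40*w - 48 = (w - 3)*(w^2 - 8*w + 16) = (w - 4)*(w - 3)*(w - 4)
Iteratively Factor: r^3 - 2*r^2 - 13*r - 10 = (r + 1)*(r^2 - 3*r - 10) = (r + 1)*(r + 2)*(r - 5)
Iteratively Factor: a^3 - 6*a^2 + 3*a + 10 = (a - 5)*(a^2 - a - 2) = (a - 5)*(a - 2)*(a + 1)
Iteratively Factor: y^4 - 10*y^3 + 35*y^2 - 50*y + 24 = (y - 3)*(y^3 - 7*y^2 + 14*y - 8) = (y - 3)*(y - 2)*(y^2 - 5*y + 4) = (y - 4)*(y - 3)*(y - 2)*(y - 1)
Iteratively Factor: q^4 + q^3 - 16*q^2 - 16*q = (q - 4)*(q^3 + 5*q^2 + 4*q) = (q - 4)*(q + 1)*(q^2 + 4*q) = q*(q - 4)*(q + 1)*(q + 4)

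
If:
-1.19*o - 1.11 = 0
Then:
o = -0.93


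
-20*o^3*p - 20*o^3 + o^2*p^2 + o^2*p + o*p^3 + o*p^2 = (-4*o + p)*(5*o + p)*(o*p + o)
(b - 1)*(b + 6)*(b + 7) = b^3 + 12*b^2 + 29*b - 42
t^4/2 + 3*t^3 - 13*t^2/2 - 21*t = t*(t/2 + 1)*(t - 3)*(t + 7)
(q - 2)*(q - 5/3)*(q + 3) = q^3 - 2*q^2/3 - 23*q/3 + 10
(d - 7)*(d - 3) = d^2 - 10*d + 21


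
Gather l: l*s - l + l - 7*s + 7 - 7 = l*s - 7*s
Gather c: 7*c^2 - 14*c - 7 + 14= 7*c^2 - 14*c + 7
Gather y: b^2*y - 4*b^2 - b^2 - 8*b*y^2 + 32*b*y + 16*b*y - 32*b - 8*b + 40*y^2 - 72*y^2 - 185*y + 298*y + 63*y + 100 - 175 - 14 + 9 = -5*b^2 - 40*b + y^2*(-8*b - 32) + y*(b^2 + 48*b + 176) - 80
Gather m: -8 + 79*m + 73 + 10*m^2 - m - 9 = 10*m^2 + 78*m + 56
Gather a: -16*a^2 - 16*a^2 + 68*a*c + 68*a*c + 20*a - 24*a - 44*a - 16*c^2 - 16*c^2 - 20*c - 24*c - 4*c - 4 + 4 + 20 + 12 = -32*a^2 + a*(136*c - 48) - 32*c^2 - 48*c + 32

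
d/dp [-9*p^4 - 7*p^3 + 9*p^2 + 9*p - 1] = -36*p^3 - 21*p^2 + 18*p + 9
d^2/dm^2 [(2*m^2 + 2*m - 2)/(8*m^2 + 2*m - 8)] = 6*(4*m^3 + 12*m + 1)/(64*m^6 + 48*m^5 - 180*m^4 - 95*m^3 + 180*m^2 + 48*m - 64)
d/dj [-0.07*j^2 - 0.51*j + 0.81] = -0.14*j - 0.51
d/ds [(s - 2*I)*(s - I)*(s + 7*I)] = 3*s^2 + 8*I*s + 19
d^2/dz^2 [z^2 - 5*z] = 2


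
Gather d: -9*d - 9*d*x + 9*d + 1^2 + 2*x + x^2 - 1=-9*d*x + x^2 + 2*x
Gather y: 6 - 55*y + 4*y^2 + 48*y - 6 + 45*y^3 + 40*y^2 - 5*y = 45*y^3 + 44*y^2 - 12*y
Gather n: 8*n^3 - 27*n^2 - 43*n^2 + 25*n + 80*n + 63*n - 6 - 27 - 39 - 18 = 8*n^3 - 70*n^2 + 168*n - 90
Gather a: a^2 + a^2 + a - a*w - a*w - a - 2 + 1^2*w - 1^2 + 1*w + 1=2*a^2 - 2*a*w + 2*w - 2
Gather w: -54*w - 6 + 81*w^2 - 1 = 81*w^2 - 54*w - 7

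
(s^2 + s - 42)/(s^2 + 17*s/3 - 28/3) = 3*(s - 6)/(3*s - 4)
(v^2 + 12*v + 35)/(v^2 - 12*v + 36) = (v^2 + 12*v + 35)/(v^2 - 12*v + 36)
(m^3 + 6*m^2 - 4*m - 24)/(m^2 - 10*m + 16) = (m^2 + 8*m + 12)/(m - 8)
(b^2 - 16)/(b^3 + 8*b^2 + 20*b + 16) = (b - 4)/(b^2 + 4*b + 4)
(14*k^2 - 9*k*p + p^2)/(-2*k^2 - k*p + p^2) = (-7*k + p)/(k + p)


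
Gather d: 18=18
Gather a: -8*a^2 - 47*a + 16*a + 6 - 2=-8*a^2 - 31*a + 4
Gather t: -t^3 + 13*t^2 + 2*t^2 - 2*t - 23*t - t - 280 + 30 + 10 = -t^3 + 15*t^2 - 26*t - 240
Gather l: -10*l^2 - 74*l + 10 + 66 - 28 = -10*l^2 - 74*l + 48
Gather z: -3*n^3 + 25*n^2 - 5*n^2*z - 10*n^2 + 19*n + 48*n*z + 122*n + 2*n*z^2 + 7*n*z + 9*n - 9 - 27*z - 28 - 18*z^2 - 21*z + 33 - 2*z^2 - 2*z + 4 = -3*n^3 + 15*n^2 + 150*n + z^2*(2*n - 20) + z*(-5*n^2 + 55*n - 50)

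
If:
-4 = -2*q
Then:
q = 2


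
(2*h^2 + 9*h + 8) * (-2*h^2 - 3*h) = -4*h^4 - 24*h^3 - 43*h^2 - 24*h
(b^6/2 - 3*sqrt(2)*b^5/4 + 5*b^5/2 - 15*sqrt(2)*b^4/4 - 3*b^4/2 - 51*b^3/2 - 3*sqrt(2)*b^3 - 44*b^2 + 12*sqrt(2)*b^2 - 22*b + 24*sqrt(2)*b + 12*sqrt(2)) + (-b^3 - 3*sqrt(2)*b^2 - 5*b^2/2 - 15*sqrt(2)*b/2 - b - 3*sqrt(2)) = b^6/2 - 3*sqrt(2)*b^5/4 + 5*b^5/2 - 15*sqrt(2)*b^4/4 - 3*b^4/2 - 53*b^3/2 - 3*sqrt(2)*b^3 - 93*b^2/2 + 9*sqrt(2)*b^2 - 23*b + 33*sqrt(2)*b/2 + 9*sqrt(2)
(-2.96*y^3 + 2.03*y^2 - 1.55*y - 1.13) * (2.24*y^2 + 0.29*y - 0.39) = -6.6304*y^5 + 3.6888*y^4 - 1.7289*y^3 - 3.7724*y^2 + 0.2768*y + 0.4407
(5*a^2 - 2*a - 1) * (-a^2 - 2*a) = -5*a^4 - 8*a^3 + 5*a^2 + 2*a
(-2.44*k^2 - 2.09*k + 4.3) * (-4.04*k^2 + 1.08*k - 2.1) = 9.8576*k^4 + 5.8084*k^3 - 14.5052*k^2 + 9.033*k - 9.03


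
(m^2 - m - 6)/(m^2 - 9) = (m + 2)/(m + 3)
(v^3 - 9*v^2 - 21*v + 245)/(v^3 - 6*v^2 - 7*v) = (v^2 - 2*v - 35)/(v*(v + 1))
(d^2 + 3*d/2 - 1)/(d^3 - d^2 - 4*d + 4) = (d - 1/2)/(d^2 - 3*d + 2)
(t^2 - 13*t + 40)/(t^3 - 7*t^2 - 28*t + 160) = (t - 5)/(t^2 + t - 20)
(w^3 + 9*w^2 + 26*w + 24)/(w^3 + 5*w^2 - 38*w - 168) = (w^2 + 5*w + 6)/(w^2 + w - 42)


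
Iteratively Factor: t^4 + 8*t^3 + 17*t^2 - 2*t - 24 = (t + 2)*(t^3 + 6*t^2 + 5*t - 12) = (t + 2)*(t + 3)*(t^2 + 3*t - 4) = (t - 1)*(t + 2)*(t + 3)*(t + 4)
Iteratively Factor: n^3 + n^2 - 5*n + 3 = (n - 1)*(n^2 + 2*n - 3) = (n - 1)*(n + 3)*(n - 1)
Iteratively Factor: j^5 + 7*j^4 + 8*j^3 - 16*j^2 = (j + 4)*(j^4 + 3*j^3 - 4*j^2) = j*(j + 4)*(j^3 + 3*j^2 - 4*j) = j*(j - 1)*(j + 4)*(j^2 + 4*j) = j^2*(j - 1)*(j + 4)*(j + 4)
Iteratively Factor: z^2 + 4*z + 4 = (z + 2)*(z + 2)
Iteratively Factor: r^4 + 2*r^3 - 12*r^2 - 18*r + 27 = (r - 1)*(r^3 + 3*r^2 - 9*r - 27) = (r - 1)*(r + 3)*(r^2 - 9) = (r - 1)*(r + 3)^2*(r - 3)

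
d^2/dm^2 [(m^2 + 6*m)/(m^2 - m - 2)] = 2*(7*m^3 + 6*m^2 + 36*m - 8)/(m^6 - 3*m^5 - 3*m^4 + 11*m^3 + 6*m^2 - 12*m - 8)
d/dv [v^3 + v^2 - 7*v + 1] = 3*v^2 + 2*v - 7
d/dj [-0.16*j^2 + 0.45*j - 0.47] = 0.45 - 0.32*j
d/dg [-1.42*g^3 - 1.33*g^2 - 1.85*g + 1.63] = -4.26*g^2 - 2.66*g - 1.85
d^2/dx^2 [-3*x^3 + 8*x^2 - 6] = 16 - 18*x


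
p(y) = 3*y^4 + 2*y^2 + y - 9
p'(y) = 12*y^3 + 4*y + 1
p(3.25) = 350.07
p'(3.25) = 425.94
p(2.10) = 60.26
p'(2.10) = 120.53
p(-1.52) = 10.11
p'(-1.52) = -47.22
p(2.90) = 222.90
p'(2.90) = 305.27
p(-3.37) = 397.28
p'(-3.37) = -471.75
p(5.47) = 2742.09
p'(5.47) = 1986.89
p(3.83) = 669.70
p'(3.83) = 690.50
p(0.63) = -7.10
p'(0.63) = 6.52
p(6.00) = 3957.00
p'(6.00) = 2617.00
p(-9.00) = 19827.00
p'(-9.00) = -8783.00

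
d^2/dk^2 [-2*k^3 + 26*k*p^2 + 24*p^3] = -12*k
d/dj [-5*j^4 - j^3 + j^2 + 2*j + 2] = -20*j^3 - 3*j^2 + 2*j + 2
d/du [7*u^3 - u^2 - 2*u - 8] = 21*u^2 - 2*u - 2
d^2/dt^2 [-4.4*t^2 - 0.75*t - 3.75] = -8.80000000000000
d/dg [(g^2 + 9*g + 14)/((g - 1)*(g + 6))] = 4*(-g^2 - 10*g - 31)/(g^4 + 10*g^3 + 13*g^2 - 60*g + 36)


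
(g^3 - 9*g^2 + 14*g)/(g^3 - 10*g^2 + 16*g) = (g - 7)/(g - 8)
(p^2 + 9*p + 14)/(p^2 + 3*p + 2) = (p + 7)/(p + 1)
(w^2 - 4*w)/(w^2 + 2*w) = (w - 4)/(w + 2)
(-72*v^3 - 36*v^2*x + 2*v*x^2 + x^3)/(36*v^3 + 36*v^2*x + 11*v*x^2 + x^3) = (-6*v + x)/(3*v + x)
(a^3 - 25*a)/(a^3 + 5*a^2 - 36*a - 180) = a*(a - 5)/(a^2 - 36)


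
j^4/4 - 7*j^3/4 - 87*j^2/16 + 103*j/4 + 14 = (j/4 + 1)*(j - 8)*(j - 7/2)*(j + 1/2)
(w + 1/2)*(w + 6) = w^2 + 13*w/2 + 3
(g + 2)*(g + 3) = g^2 + 5*g + 6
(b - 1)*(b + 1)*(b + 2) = b^3 + 2*b^2 - b - 2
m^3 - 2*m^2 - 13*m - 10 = (m - 5)*(m + 1)*(m + 2)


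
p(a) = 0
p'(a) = 0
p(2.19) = 0.00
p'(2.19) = 0.00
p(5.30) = 0.00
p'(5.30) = 0.00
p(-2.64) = 0.00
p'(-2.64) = 0.00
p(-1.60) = 0.00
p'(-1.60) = 0.00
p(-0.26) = 0.00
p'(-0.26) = 0.00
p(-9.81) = 0.00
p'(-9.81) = 0.00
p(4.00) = 0.00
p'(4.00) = 0.00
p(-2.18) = 0.00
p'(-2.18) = 0.00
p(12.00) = 0.00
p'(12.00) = 0.00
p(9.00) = 0.00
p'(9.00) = 0.00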